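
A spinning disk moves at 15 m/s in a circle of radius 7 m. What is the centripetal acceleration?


Given: v = 15 m/s, r = 7 m
Using a_c = v^2 / r
a_c = 15^2 / 7
a_c = 225 / 7
a_c = 225/7 m/s^2

225/7 m/s^2


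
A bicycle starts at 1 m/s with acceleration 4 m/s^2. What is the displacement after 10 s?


Given: v0 = 1 m/s, a = 4 m/s^2, t = 10 s
Using s = v0*t + (1/2)*a*t^2
s = 1*10 + (1/2)*4*10^2
s = 10 + (1/2)*400
s = 10 + 200
s = 210

210 m


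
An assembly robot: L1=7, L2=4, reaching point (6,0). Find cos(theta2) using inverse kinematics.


Given: L1 = 7, L2 = 4, target (x, y) = (6, 0)
Using cos(theta2) = (x^2 + y^2 - L1^2 - L2^2) / (2*L1*L2)
x^2 + y^2 = 6^2 + 0 = 36
L1^2 + L2^2 = 49 + 16 = 65
Numerator = 36 - 65 = -29
Denominator = 2*7*4 = 56
cos(theta2) = -29/56 = -29/56

-29/56


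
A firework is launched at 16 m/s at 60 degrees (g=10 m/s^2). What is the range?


Given: v0 = 16 m/s, theta = 60 deg, g = 10 m/s^2
sin(2*60) = sin(120) = sqrt(3)/2
Using R = v0^2 * sin(2*theta) / g
R = 16^2 * (sqrt(3)/2) / 10
R = 256 * sqrt(3) / 20
R = 64/5*sqrt(3) m

64/5*sqrt(3) m


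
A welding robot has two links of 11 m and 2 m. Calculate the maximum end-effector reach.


Given: L1 = 11 m, L2 = 2 m
For a 2-link planar arm, max reach = L1 + L2 (fully extended)
Max reach = 11 + 2
Max reach = 13 m

13 m


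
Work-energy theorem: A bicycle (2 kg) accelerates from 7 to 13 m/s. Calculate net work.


Given: m = 2 kg, v0 = 7 m/s, v = 13 m/s
Using W = (1/2)*m*(v^2 - v0^2)
v^2 = 13^2 = 169
v0^2 = 7^2 = 49
v^2 - v0^2 = 169 - 49 = 120
W = (1/2)*2*120 = 120 J

120 J


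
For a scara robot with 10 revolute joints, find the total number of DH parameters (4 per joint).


Given: 10 joints, 4 DH parameters per joint (d, theta, a, alpha)
Total DH parameters = number_of_joints * 4
Total = 10 * 4
Total = 40

40


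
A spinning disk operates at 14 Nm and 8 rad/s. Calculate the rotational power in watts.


Given: tau = 14 Nm, omega = 8 rad/s
Using P = tau * omega
P = 14 * 8
P = 112 W

112 W


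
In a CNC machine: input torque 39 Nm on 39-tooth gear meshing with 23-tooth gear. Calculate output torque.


Given: N1 = 39, N2 = 23, T1 = 39 Nm
Using T2/T1 = N2/N1
T2 = T1 * N2 / N1
T2 = 39 * 23 / 39
T2 = 897 / 39
T2 = 23 Nm

23 Nm


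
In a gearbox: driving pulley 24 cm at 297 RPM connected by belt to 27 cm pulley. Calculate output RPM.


Given: D1 = 24 cm, w1 = 297 RPM, D2 = 27 cm
Using D1*w1 = D2*w2
w2 = D1*w1 / D2
w2 = 24*297 / 27
w2 = 7128 / 27
w2 = 264 RPM

264 RPM


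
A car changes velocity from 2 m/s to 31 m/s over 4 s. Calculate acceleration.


Given: initial velocity v0 = 2 m/s, final velocity v = 31 m/s, time t = 4 s
Using a = (v - v0) / t
a = (31 - 2) / 4
a = 29 / 4
a = 29/4 m/s^2

29/4 m/s^2


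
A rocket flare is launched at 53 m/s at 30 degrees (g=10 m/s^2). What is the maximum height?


Given: v0 = 53 m/s, theta = 30 deg, g = 10 m/s^2
sin^2(30) = 1/4
Using H = v0^2 * sin^2(theta) / (2*g)
H = 53^2 * 1/4 / (2*10)
H = 2809 * 1/4 / 20
H = 2809/4 / 20
H = 2809/80 m

2809/80 m


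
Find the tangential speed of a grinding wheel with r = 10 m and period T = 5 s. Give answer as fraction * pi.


Given: radius r = 10 m, period T = 5 s
Using v = 2*pi*r / T
v = 2*pi*10 / 5
v = 20*pi / 5
v = 4*pi m/s

4*pi m/s


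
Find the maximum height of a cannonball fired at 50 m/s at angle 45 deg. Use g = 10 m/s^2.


Given: v0 = 50 m/s, theta = 45 deg, g = 10 m/s^2
sin^2(45) = 1/2
Using H = v0^2 * sin^2(theta) / (2*g)
H = 50^2 * 1/2 / (2*10)
H = 2500 * 1/2 / 20
H = 1250 / 20
H = 125/2 m

125/2 m


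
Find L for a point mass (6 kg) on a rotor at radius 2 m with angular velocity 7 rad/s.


Given: m = 6 kg, r = 2 m, omega = 7 rad/s
For a point mass: I = m*r^2
I = 6*2^2 = 6*4 = 24
L = I*omega = 24*7
L = 168 kg*m^2/s

168 kg*m^2/s


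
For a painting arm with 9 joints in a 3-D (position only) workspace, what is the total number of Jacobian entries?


Given: task space dimension = 3, joints = 9
Jacobian is a 3 x 9 matrix
Total entries = rows * columns
Total = 3 * 9
Total = 27

27


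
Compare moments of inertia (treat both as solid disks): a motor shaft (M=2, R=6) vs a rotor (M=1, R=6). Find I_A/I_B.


Given: M1=2 kg, R1=6 m, M2=1 kg, R2=6 m
For a disk: I = (1/2)*M*R^2, so I_A/I_B = (M1*R1^2)/(M2*R2^2)
M1*R1^2 = 2*36 = 72
M2*R2^2 = 1*36 = 36
I_A/I_B = 72/36 = 2

2


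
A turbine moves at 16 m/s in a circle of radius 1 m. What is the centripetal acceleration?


Given: v = 16 m/s, r = 1 m
Using a_c = v^2 / r
a_c = 16^2 / 1
a_c = 256 / 1
a_c = 256 m/s^2

256 m/s^2


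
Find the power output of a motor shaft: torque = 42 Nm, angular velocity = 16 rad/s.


Given: tau = 42 Nm, omega = 16 rad/s
Using P = tau * omega
P = 42 * 16
P = 672 W

672 W


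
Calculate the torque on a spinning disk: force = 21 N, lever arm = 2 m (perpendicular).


Given: F = 21 N, r = 2 m, angle = 90 deg (perpendicular)
Using tau = F * r * sin(90)
sin(90) = 1
tau = 21 * 2 * 1
tau = 42 Nm

42 Nm


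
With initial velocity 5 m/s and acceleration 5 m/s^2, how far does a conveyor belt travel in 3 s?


Given: v0 = 5 m/s, a = 5 m/s^2, t = 3 s
Using s = v0*t + (1/2)*a*t^2
s = 5*3 + (1/2)*5*3^2
s = 15 + (1/2)*45
s = 15 + 45/2
s = 75/2

75/2 m


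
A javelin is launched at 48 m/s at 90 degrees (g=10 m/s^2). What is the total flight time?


Given: v0 = 48 m/s, theta = 90 deg, g = 10 m/s^2
sin(90) = 1
Using T = 2*v0*sin(theta) / g
T = 2*48*1 / 10
T = 96 / 10
T = 48/5 s

48/5 s


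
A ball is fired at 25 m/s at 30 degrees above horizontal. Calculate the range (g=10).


Given: v0 = 25 m/s, theta = 30 deg, g = 10 m/s^2
sin(2*30) = sin(60) = sqrt(3)/2
Using R = v0^2 * sin(2*theta) / g
R = 25^2 * (sqrt(3)/2) / 10
R = 625 * sqrt(3) / 20
R = 125/4*sqrt(3) m

125/4*sqrt(3) m


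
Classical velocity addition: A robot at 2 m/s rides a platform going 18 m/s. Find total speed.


Given: object velocity = 2 m/s, platform velocity = 18 m/s (same direction)
Using classical velocity addition: v_total = v_object + v_platform
v_total = 2 + 18
v_total = 20 m/s

20 m/s


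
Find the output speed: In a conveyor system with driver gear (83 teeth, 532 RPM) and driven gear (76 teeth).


Given: N1 = 83 teeth, w1 = 532 RPM, N2 = 76 teeth
Using N1*w1 = N2*w2
w2 = N1*w1 / N2
w2 = 83*532 / 76
w2 = 44156 / 76
w2 = 581 RPM

581 RPM


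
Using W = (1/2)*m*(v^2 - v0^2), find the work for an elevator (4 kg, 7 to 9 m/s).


Given: m = 4 kg, v0 = 7 m/s, v = 9 m/s
Using W = (1/2)*m*(v^2 - v0^2)
v^2 = 9^2 = 81
v0^2 = 7^2 = 49
v^2 - v0^2 = 81 - 49 = 32
W = (1/2)*4*32 = 64 J

64 J


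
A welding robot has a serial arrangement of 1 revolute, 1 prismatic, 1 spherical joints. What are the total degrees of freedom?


Given: serial robot with 1 revolute, 1 prismatic, 1 spherical joints
DOF contribution per joint type: revolute=1, prismatic=1, spherical=3, fixed=0
DOF = 1*1 + 1*1 + 1*3
DOF = 5

5


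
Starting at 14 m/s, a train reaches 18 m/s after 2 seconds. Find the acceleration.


Given: initial velocity v0 = 14 m/s, final velocity v = 18 m/s, time t = 2 s
Using a = (v - v0) / t
a = (18 - 14) / 2
a = 4 / 2
a = 2 m/s^2

2 m/s^2


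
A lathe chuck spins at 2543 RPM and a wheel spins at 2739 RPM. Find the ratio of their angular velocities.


Given: RPM_A = 2543, RPM_B = 2739
omega = 2*pi*RPM/60, so omega_A/omega_B = RPM_A / RPM_B
omega_A/omega_B = 2543 / 2739
omega_A/omega_B = 2543/2739

2543/2739


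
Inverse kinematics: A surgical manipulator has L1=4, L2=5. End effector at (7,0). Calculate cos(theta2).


Given: L1 = 4, L2 = 5, target (x, y) = (7, 0)
Using cos(theta2) = (x^2 + y^2 - L1^2 - L2^2) / (2*L1*L2)
x^2 + y^2 = 7^2 + 0 = 49
L1^2 + L2^2 = 16 + 25 = 41
Numerator = 49 - 41 = 8
Denominator = 2*4*5 = 40
cos(theta2) = 8/40 = 1/5

1/5


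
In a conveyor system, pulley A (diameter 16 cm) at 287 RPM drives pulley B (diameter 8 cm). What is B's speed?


Given: D1 = 16 cm, w1 = 287 RPM, D2 = 8 cm
Using D1*w1 = D2*w2
w2 = D1*w1 / D2
w2 = 16*287 / 8
w2 = 4592 / 8
w2 = 574 RPM

574 RPM


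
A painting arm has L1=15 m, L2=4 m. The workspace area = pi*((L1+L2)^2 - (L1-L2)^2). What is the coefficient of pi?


Given: L1 = 15, L2 = 4
(L1+L2)^2 = (19)^2 = 361
(L1-L2)^2 = (11)^2 = 121
Difference = 361 - 121 = 240
This equals 4*L1*L2 = 4*15*4 = 240
Workspace area = 240*pi

240


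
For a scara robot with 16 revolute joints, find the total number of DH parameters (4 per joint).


Given: 16 joints, 4 DH parameters per joint (d, theta, a, alpha)
Total DH parameters = number_of_joints * 4
Total = 16 * 4
Total = 64

64


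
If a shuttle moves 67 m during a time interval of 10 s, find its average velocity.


Given: distance d = 67 m, time t = 10 s
Using v = d / t
v = 67 / 10
v = 67/10 m/s

67/10 m/s


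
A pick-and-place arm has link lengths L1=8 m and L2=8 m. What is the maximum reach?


Given: L1 = 8 m, L2 = 8 m
For a 2-link planar arm, max reach = L1 + L2 (fully extended)
Max reach = 8 + 8
Max reach = 16 m

16 m


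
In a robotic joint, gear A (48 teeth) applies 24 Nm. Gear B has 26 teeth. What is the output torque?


Given: N1 = 48, N2 = 26, T1 = 24 Nm
Using T2/T1 = N2/N1
T2 = T1 * N2 / N1
T2 = 24 * 26 / 48
T2 = 624 / 48
T2 = 13 Nm

13 Nm


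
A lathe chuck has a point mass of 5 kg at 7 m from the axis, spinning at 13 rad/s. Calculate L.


Given: m = 5 kg, r = 7 m, omega = 13 rad/s
For a point mass: I = m*r^2
I = 5*7^2 = 5*49 = 245
L = I*omega = 245*13
L = 3185 kg*m^2/s

3185 kg*m^2/s


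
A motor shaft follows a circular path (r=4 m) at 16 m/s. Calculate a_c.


Given: v = 16 m/s, r = 4 m
Using a_c = v^2 / r
a_c = 16^2 / 4
a_c = 256 / 4
a_c = 64 m/s^2

64 m/s^2


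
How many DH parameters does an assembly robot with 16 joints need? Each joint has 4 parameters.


Given: 16 joints, 4 DH parameters per joint (d, theta, a, alpha)
Total DH parameters = number_of_joints * 4
Total = 16 * 4
Total = 64

64


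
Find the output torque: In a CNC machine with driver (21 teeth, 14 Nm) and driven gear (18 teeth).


Given: N1 = 21, N2 = 18, T1 = 14 Nm
Using T2/T1 = N2/N1
T2 = T1 * N2 / N1
T2 = 14 * 18 / 21
T2 = 252 / 21
T2 = 12 Nm

12 Nm


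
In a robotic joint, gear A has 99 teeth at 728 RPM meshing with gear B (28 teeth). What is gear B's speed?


Given: N1 = 99 teeth, w1 = 728 RPM, N2 = 28 teeth
Using N1*w1 = N2*w2
w2 = N1*w1 / N2
w2 = 99*728 / 28
w2 = 72072 / 28
w2 = 2574 RPM

2574 RPM


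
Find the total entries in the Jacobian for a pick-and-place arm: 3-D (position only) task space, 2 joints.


Given: task space dimension = 3, joints = 2
Jacobian is a 3 x 2 matrix
Total entries = rows * columns
Total = 3 * 2
Total = 6

6


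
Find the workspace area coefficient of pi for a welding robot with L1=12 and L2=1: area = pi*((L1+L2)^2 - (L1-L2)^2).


Given: L1 = 12, L2 = 1
(L1+L2)^2 = (13)^2 = 169
(L1-L2)^2 = (11)^2 = 121
Difference = 169 - 121 = 48
This equals 4*L1*L2 = 4*12*1 = 48
Workspace area = 48*pi

48


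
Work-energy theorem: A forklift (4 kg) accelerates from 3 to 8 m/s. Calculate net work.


Given: m = 4 kg, v0 = 3 m/s, v = 8 m/s
Using W = (1/2)*m*(v^2 - v0^2)
v^2 = 8^2 = 64
v0^2 = 3^2 = 9
v^2 - v0^2 = 64 - 9 = 55
W = (1/2)*4*55 = 110 J

110 J


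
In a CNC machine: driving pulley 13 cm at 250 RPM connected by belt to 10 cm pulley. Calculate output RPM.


Given: D1 = 13 cm, w1 = 250 RPM, D2 = 10 cm
Using D1*w1 = D2*w2
w2 = D1*w1 / D2
w2 = 13*250 / 10
w2 = 3250 / 10
w2 = 325 RPM

325 RPM


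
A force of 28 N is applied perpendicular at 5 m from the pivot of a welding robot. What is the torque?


Given: F = 28 N, r = 5 m, angle = 90 deg (perpendicular)
Using tau = F * r * sin(90)
sin(90) = 1
tau = 28 * 5 * 1
tau = 140 Nm

140 Nm


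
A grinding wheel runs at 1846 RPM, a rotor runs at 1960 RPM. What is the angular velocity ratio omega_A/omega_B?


Given: RPM_A = 1846, RPM_B = 1960
omega = 2*pi*RPM/60, so omega_A/omega_B = RPM_A / RPM_B
omega_A/omega_B = 1846 / 1960
omega_A/omega_B = 923/980

923/980


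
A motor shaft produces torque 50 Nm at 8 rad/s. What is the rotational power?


Given: tau = 50 Nm, omega = 8 rad/s
Using P = tau * omega
P = 50 * 8
P = 400 W

400 W


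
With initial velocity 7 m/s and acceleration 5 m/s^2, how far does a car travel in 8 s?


Given: v0 = 7 m/s, a = 5 m/s^2, t = 8 s
Using s = v0*t + (1/2)*a*t^2
s = 7*8 + (1/2)*5*8^2
s = 56 + (1/2)*320
s = 56 + 160
s = 216

216 m


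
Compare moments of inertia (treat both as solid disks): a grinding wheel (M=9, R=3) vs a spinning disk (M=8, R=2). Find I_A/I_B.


Given: M1=9 kg, R1=3 m, M2=8 kg, R2=2 m
For a disk: I = (1/2)*M*R^2, so I_A/I_B = (M1*R1^2)/(M2*R2^2)
M1*R1^2 = 9*9 = 81
M2*R2^2 = 8*4 = 32
I_A/I_B = 81/32 = 81/32

81/32


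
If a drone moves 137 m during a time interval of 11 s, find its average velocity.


Given: distance d = 137 m, time t = 11 s
Using v = d / t
v = 137 / 11
v = 137/11 m/s

137/11 m/s


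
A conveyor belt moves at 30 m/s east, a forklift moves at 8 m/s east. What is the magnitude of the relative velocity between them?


Given: v_A = 30 m/s east, v_B = 8 m/s east
Both move in the same direction; relative speed = |v_A - v_B|
|30 - 8| = |22|
= 22 m/s

22 m/s


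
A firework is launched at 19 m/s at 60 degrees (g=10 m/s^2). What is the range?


Given: v0 = 19 m/s, theta = 60 deg, g = 10 m/s^2
sin(2*60) = sin(120) = sqrt(3)/2
Using R = v0^2 * sin(2*theta) / g
R = 19^2 * (sqrt(3)/2) / 10
R = 361 * sqrt(3) / 20
R = 361/20*sqrt(3) m

361/20*sqrt(3) m


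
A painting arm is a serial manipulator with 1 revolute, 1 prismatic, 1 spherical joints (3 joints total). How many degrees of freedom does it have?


Given: serial robot with 1 revolute, 1 prismatic, 1 spherical joints
DOF contribution per joint type: revolute=1, prismatic=1, spherical=3, fixed=0
DOF = 1*1 + 1*1 + 1*3
DOF = 5

5


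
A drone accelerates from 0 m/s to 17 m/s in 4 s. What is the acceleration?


Given: initial velocity v0 = 0 m/s, final velocity v = 17 m/s, time t = 4 s
Using a = (v - v0) / t
a = (17 - 0) / 4
a = 17 / 4
a = 17/4 m/s^2

17/4 m/s^2


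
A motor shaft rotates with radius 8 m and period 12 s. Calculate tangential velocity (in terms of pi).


Given: radius r = 8 m, period T = 12 s
Using v = 2*pi*r / T
v = 2*pi*8 / 12
v = 16*pi / 12
v = 4/3*pi m/s

4/3*pi m/s


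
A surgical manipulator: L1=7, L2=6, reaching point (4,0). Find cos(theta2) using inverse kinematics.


Given: L1 = 7, L2 = 6, target (x, y) = (4, 0)
Using cos(theta2) = (x^2 + y^2 - L1^2 - L2^2) / (2*L1*L2)
x^2 + y^2 = 4^2 + 0 = 16
L1^2 + L2^2 = 49 + 36 = 85
Numerator = 16 - 85 = -69
Denominator = 2*7*6 = 84
cos(theta2) = -69/84 = -23/28

-23/28


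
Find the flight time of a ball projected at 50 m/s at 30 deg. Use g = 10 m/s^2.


Given: v0 = 50 m/s, theta = 30 deg, g = 10 m/s^2
sin(30) = 1/2
Using T = 2*v0*sin(theta) / g
T = 2*50*1/2 / 10
T = 50 / 10
T = 5 s

5 s


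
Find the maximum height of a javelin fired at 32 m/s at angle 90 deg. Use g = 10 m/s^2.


Given: v0 = 32 m/s, theta = 90 deg, g = 10 m/s^2
sin^2(90) = 1
Using H = v0^2 * sin^2(theta) / (2*g)
H = 32^2 * 1 / (2*10)
H = 1024 * 1 / 20
H = 1024 / 20
H = 256/5 m

256/5 m


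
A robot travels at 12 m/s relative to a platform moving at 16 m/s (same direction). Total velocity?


Given: object velocity = 12 m/s, platform velocity = 16 m/s (same direction)
Using classical velocity addition: v_total = v_object + v_platform
v_total = 12 + 16
v_total = 28 m/s

28 m/s


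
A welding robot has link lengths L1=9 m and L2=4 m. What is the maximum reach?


Given: L1 = 9 m, L2 = 4 m
For a 2-link planar arm, max reach = L1 + L2 (fully extended)
Max reach = 9 + 4
Max reach = 13 m

13 m


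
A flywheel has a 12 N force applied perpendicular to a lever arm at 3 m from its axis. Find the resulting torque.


Given: F = 12 N, r = 3 m, angle = 90 deg (perpendicular)
Using tau = F * r * sin(90)
sin(90) = 1
tau = 12 * 3 * 1
tau = 36 Nm

36 Nm


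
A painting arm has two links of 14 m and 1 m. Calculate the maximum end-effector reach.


Given: L1 = 14 m, L2 = 1 m
For a 2-link planar arm, max reach = L1 + L2 (fully extended)
Max reach = 14 + 1
Max reach = 15 m

15 m


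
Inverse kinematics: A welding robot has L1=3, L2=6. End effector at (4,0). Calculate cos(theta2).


Given: L1 = 3, L2 = 6, target (x, y) = (4, 0)
Using cos(theta2) = (x^2 + y^2 - L1^2 - L2^2) / (2*L1*L2)
x^2 + y^2 = 4^2 + 0 = 16
L1^2 + L2^2 = 9 + 36 = 45
Numerator = 16 - 45 = -29
Denominator = 2*3*6 = 36
cos(theta2) = -29/36 = -29/36

-29/36


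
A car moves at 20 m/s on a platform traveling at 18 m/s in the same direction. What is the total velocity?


Given: object velocity = 20 m/s, platform velocity = 18 m/s (same direction)
Using classical velocity addition: v_total = v_object + v_platform
v_total = 20 + 18
v_total = 38 m/s

38 m/s


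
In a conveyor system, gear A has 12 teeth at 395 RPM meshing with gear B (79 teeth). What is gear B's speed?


Given: N1 = 12 teeth, w1 = 395 RPM, N2 = 79 teeth
Using N1*w1 = N2*w2
w2 = N1*w1 / N2
w2 = 12*395 / 79
w2 = 4740 / 79
w2 = 60 RPM

60 RPM


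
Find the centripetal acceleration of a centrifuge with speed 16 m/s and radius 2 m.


Given: v = 16 m/s, r = 2 m
Using a_c = v^2 / r
a_c = 16^2 / 2
a_c = 256 / 2
a_c = 128 m/s^2

128 m/s^2


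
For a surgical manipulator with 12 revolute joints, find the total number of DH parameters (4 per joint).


Given: 12 joints, 4 DH parameters per joint (d, theta, a, alpha)
Total DH parameters = number_of_joints * 4
Total = 12 * 4
Total = 48

48


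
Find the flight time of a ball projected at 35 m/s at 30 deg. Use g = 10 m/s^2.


Given: v0 = 35 m/s, theta = 30 deg, g = 10 m/s^2
sin(30) = 1/2
Using T = 2*v0*sin(theta) / g
T = 2*35*1/2 / 10
T = 35 / 10
T = 7/2 s

7/2 s


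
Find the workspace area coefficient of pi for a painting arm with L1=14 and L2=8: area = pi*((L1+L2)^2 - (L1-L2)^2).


Given: L1 = 14, L2 = 8
(L1+L2)^2 = (22)^2 = 484
(L1-L2)^2 = (6)^2 = 36
Difference = 484 - 36 = 448
This equals 4*L1*L2 = 4*14*8 = 448
Workspace area = 448*pi

448


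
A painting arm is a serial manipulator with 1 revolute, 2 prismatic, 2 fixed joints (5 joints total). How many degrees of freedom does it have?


Given: serial robot with 1 revolute, 2 prismatic, 2 fixed joints
DOF contribution per joint type: revolute=1, prismatic=1, spherical=3, fixed=0
DOF = 1*1 + 2*1 + 2*0
DOF = 3

3


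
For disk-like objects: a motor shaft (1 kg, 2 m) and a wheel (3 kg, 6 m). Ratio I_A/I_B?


Given: M1=1 kg, R1=2 m, M2=3 kg, R2=6 m
For a disk: I = (1/2)*M*R^2, so I_A/I_B = (M1*R1^2)/(M2*R2^2)
M1*R1^2 = 1*4 = 4
M2*R2^2 = 3*36 = 108
I_A/I_B = 4/108 = 1/27

1/27


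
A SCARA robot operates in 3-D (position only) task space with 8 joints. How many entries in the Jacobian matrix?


Given: task space dimension = 3, joints = 8
Jacobian is a 3 x 8 matrix
Total entries = rows * columns
Total = 3 * 8
Total = 24

24


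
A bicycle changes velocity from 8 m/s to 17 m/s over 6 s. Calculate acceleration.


Given: initial velocity v0 = 8 m/s, final velocity v = 17 m/s, time t = 6 s
Using a = (v - v0) / t
a = (17 - 8) / 6
a = 9 / 6
a = 3/2 m/s^2

3/2 m/s^2


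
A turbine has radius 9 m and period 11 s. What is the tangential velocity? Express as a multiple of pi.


Given: radius r = 9 m, period T = 11 s
Using v = 2*pi*r / T
v = 2*pi*9 / 11
v = 18*pi / 11
v = 18/11*pi m/s

18/11*pi m/s


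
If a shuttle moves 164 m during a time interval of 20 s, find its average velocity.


Given: distance d = 164 m, time t = 20 s
Using v = d / t
v = 164 / 20
v = 41/5 m/s

41/5 m/s


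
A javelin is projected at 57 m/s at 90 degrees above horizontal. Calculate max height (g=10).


Given: v0 = 57 m/s, theta = 90 deg, g = 10 m/s^2
sin^2(90) = 1
Using H = v0^2 * sin^2(theta) / (2*g)
H = 57^2 * 1 / (2*10)
H = 3249 * 1 / 20
H = 3249 / 20
H = 3249/20 m

3249/20 m


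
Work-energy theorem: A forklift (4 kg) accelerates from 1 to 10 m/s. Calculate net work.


Given: m = 4 kg, v0 = 1 m/s, v = 10 m/s
Using W = (1/2)*m*(v^2 - v0^2)
v^2 = 10^2 = 100
v0^2 = 1^2 = 1
v^2 - v0^2 = 100 - 1 = 99
W = (1/2)*4*99 = 198 J

198 J


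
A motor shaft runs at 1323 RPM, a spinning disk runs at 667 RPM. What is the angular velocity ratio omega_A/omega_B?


Given: RPM_A = 1323, RPM_B = 667
omega = 2*pi*RPM/60, so omega_A/omega_B = RPM_A / RPM_B
omega_A/omega_B = 1323 / 667
omega_A/omega_B = 1323/667

1323/667


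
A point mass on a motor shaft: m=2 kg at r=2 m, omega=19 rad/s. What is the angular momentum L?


Given: m = 2 kg, r = 2 m, omega = 19 rad/s
For a point mass: I = m*r^2
I = 2*2^2 = 2*4 = 8
L = I*omega = 8*19
L = 152 kg*m^2/s

152 kg*m^2/s


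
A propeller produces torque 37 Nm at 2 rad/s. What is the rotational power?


Given: tau = 37 Nm, omega = 2 rad/s
Using P = tau * omega
P = 37 * 2
P = 74 W

74 W


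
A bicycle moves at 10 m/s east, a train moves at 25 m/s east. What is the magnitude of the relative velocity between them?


Given: v_A = 10 m/s east, v_B = 25 m/s east
Both move in the same direction; relative speed = |v_A - v_B|
|10 - 25| = |-15|
= 15 m/s

15 m/s


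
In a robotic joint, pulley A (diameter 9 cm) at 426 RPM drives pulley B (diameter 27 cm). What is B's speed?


Given: D1 = 9 cm, w1 = 426 RPM, D2 = 27 cm
Using D1*w1 = D2*w2
w2 = D1*w1 / D2
w2 = 9*426 / 27
w2 = 3834 / 27
w2 = 142 RPM

142 RPM


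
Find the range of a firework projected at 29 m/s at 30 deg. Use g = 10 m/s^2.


Given: v0 = 29 m/s, theta = 30 deg, g = 10 m/s^2
sin(2*30) = sin(60) = sqrt(3)/2
Using R = v0^2 * sin(2*theta) / g
R = 29^2 * (sqrt(3)/2) / 10
R = 841 * sqrt(3) / 20
R = 841/20*sqrt(3) m

841/20*sqrt(3) m


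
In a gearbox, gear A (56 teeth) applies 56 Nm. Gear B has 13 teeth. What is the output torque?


Given: N1 = 56, N2 = 13, T1 = 56 Nm
Using T2/T1 = N2/N1
T2 = T1 * N2 / N1
T2 = 56 * 13 / 56
T2 = 728 / 56
T2 = 13 Nm

13 Nm


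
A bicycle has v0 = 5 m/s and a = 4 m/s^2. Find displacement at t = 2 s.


Given: v0 = 5 m/s, a = 4 m/s^2, t = 2 s
Using s = v0*t + (1/2)*a*t^2
s = 5*2 + (1/2)*4*2^2
s = 10 + (1/2)*16
s = 10 + 8
s = 18

18 m


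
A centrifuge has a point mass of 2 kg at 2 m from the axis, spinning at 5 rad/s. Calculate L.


Given: m = 2 kg, r = 2 m, omega = 5 rad/s
For a point mass: I = m*r^2
I = 2*2^2 = 2*4 = 8
L = I*omega = 8*5
L = 40 kg*m^2/s

40 kg*m^2/s


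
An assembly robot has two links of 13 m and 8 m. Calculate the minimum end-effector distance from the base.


Given: L1 = 13 m, L2 = 8 m
For a 2-link planar arm, min reach = |L1 - L2| (second link folded back)
Min reach = |13 - 8|
Min reach = 5 m

5 m


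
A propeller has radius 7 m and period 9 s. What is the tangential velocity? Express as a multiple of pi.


Given: radius r = 7 m, period T = 9 s
Using v = 2*pi*r / T
v = 2*pi*7 / 9
v = 14*pi / 9
v = 14/9*pi m/s

14/9*pi m/s


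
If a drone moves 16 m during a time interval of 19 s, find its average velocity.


Given: distance d = 16 m, time t = 19 s
Using v = d / t
v = 16 / 19
v = 16/19 m/s

16/19 m/s


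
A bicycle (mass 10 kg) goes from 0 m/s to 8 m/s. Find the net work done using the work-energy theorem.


Given: m = 10 kg, v0 = 0 m/s, v = 8 m/s
Using W = (1/2)*m*(v^2 - v0^2)
v^2 = 8^2 = 64
v0^2 = 0^2 = 0
v^2 - v0^2 = 64 - 0 = 64
W = (1/2)*10*64 = 320 J

320 J


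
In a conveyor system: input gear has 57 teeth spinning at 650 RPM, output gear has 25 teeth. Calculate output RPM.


Given: N1 = 57 teeth, w1 = 650 RPM, N2 = 25 teeth
Using N1*w1 = N2*w2
w2 = N1*w1 / N2
w2 = 57*650 / 25
w2 = 37050 / 25
w2 = 1482 RPM

1482 RPM


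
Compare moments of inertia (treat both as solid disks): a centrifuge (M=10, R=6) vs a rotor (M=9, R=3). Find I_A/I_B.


Given: M1=10 kg, R1=6 m, M2=9 kg, R2=3 m
For a disk: I = (1/2)*M*R^2, so I_A/I_B = (M1*R1^2)/(M2*R2^2)
M1*R1^2 = 10*36 = 360
M2*R2^2 = 9*9 = 81
I_A/I_B = 360/81 = 40/9

40/9


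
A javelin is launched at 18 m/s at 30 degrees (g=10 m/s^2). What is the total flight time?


Given: v0 = 18 m/s, theta = 30 deg, g = 10 m/s^2
sin(30) = 1/2
Using T = 2*v0*sin(theta) / g
T = 2*18*1/2 / 10
T = 18 / 10
T = 9/5 s

9/5 s


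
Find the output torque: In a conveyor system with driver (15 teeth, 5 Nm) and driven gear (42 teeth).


Given: N1 = 15, N2 = 42, T1 = 5 Nm
Using T2/T1 = N2/N1
T2 = T1 * N2 / N1
T2 = 5 * 42 / 15
T2 = 210 / 15
T2 = 14 Nm

14 Nm


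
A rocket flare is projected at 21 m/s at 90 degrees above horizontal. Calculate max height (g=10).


Given: v0 = 21 m/s, theta = 90 deg, g = 10 m/s^2
sin^2(90) = 1
Using H = v0^2 * sin^2(theta) / (2*g)
H = 21^2 * 1 / (2*10)
H = 441 * 1 / 20
H = 441 / 20
H = 441/20 m

441/20 m


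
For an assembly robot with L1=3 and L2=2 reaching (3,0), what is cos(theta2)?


Given: L1 = 3, L2 = 2, target (x, y) = (3, 0)
Using cos(theta2) = (x^2 + y^2 - L1^2 - L2^2) / (2*L1*L2)
x^2 + y^2 = 3^2 + 0 = 9
L1^2 + L2^2 = 9 + 4 = 13
Numerator = 9 - 13 = -4
Denominator = 2*3*2 = 12
cos(theta2) = -4/12 = -1/3

-1/3


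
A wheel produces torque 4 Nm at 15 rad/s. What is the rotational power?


Given: tau = 4 Nm, omega = 15 rad/s
Using P = tau * omega
P = 4 * 15
P = 60 W

60 W


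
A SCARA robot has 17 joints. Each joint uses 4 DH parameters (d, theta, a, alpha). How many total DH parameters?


Given: 17 joints, 4 DH parameters per joint (d, theta, a, alpha)
Total DH parameters = number_of_joints * 4
Total = 17 * 4
Total = 68

68


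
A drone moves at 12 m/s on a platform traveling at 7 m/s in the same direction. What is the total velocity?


Given: object velocity = 12 m/s, platform velocity = 7 m/s (same direction)
Using classical velocity addition: v_total = v_object + v_platform
v_total = 12 + 7
v_total = 19 m/s

19 m/s


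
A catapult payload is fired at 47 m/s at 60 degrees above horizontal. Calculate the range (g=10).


Given: v0 = 47 m/s, theta = 60 deg, g = 10 m/s^2
sin(2*60) = sin(120) = sqrt(3)/2
Using R = v0^2 * sin(2*theta) / g
R = 47^2 * (sqrt(3)/2) / 10
R = 2209 * sqrt(3) / 20
R = 2209/20*sqrt(3) m

2209/20*sqrt(3) m


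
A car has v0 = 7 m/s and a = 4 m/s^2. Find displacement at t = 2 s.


Given: v0 = 7 m/s, a = 4 m/s^2, t = 2 s
Using s = v0*t + (1/2)*a*t^2
s = 7*2 + (1/2)*4*2^2
s = 14 + (1/2)*16
s = 14 + 8
s = 22

22 m


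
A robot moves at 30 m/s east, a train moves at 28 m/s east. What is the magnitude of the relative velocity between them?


Given: v_A = 30 m/s east, v_B = 28 m/s east
Both move in the same direction; relative speed = |v_A - v_B|
|30 - 28| = |2|
= 2 m/s

2 m/s


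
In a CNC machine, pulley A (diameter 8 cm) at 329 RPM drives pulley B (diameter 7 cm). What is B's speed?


Given: D1 = 8 cm, w1 = 329 RPM, D2 = 7 cm
Using D1*w1 = D2*w2
w2 = D1*w1 / D2
w2 = 8*329 / 7
w2 = 2632 / 7
w2 = 376 RPM

376 RPM


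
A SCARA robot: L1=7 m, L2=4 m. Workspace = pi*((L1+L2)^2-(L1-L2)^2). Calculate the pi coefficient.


Given: L1 = 7, L2 = 4
(L1+L2)^2 = (11)^2 = 121
(L1-L2)^2 = (3)^2 = 9
Difference = 121 - 9 = 112
This equals 4*L1*L2 = 4*7*4 = 112
Workspace area = 112*pi

112


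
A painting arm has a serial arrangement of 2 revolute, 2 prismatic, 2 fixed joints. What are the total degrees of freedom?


Given: serial robot with 2 revolute, 2 prismatic, 2 fixed joints
DOF contribution per joint type: revolute=1, prismatic=1, spherical=3, fixed=0
DOF = 2*1 + 2*1 + 2*0
DOF = 4

4


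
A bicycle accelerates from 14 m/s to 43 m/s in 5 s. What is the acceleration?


Given: initial velocity v0 = 14 m/s, final velocity v = 43 m/s, time t = 5 s
Using a = (v - v0) / t
a = (43 - 14) / 5
a = 29 / 5
a = 29/5 m/s^2

29/5 m/s^2


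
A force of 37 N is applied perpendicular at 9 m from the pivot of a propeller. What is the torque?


Given: F = 37 N, r = 9 m, angle = 90 deg (perpendicular)
Using tau = F * r * sin(90)
sin(90) = 1
tau = 37 * 9 * 1
tau = 333 Nm

333 Nm


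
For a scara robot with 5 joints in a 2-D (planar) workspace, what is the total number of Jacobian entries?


Given: task space dimension = 2, joints = 5
Jacobian is a 2 x 5 matrix
Total entries = rows * columns
Total = 2 * 5
Total = 10

10


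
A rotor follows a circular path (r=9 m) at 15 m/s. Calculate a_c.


Given: v = 15 m/s, r = 9 m
Using a_c = v^2 / r
a_c = 15^2 / 9
a_c = 225 / 9
a_c = 25 m/s^2

25 m/s^2


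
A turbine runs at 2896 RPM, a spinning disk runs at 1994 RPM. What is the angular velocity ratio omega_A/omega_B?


Given: RPM_A = 2896, RPM_B = 1994
omega = 2*pi*RPM/60, so omega_A/omega_B = RPM_A / RPM_B
omega_A/omega_B = 2896 / 1994
omega_A/omega_B = 1448/997

1448/997


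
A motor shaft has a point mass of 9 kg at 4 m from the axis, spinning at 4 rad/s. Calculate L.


Given: m = 9 kg, r = 4 m, omega = 4 rad/s
For a point mass: I = m*r^2
I = 9*4^2 = 9*16 = 144
L = I*omega = 144*4
L = 576 kg*m^2/s

576 kg*m^2/s


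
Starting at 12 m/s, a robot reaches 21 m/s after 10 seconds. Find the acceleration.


Given: initial velocity v0 = 12 m/s, final velocity v = 21 m/s, time t = 10 s
Using a = (v - v0) / t
a = (21 - 12) / 10
a = 9 / 10
a = 9/10 m/s^2

9/10 m/s^2


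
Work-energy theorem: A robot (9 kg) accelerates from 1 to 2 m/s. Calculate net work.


Given: m = 9 kg, v0 = 1 m/s, v = 2 m/s
Using W = (1/2)*m*(v^2 - v0^2)
v^2 = 2^2 = 4
v0^2 = 1^2 = 1
v^2 - v0^2 = 4 - 1 = 3
W = (1/2)*9*3 = 27/2 J

27/2 J


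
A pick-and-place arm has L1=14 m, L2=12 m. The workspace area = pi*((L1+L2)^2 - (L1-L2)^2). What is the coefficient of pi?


Given: L1 = 14, L2 = 12
(L1+L2)^2 = (26)^2 = 676
(L1-L2)^2 = (2)^2 = 4
Difference = 676 - 4 = 672
This equals 4*L1*L2 = 4*14*12 = 672
Workspace area = 672*pi

672


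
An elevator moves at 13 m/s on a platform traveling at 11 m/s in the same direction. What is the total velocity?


Given: object velocity = 13 m/s, platform velocity = 11 m/s (same direction)
Using classical velocity addition: v_total = v_object + v_platform
v_total = 13 + 11
v_total = 24 m/s

24 m/s


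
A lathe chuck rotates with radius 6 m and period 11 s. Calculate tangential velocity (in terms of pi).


Given: radius r = 6 m, period T = 11 s
Using v = 2*pi*r / T
v = 2*pi*6 / 11
v = 12*pi / 11
v = 12/11*pi m/s

12/11*pi m/s


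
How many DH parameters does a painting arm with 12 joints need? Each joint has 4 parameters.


Given: 12 joints, 4 DH parameters per joint (d, theta, a, alpha)
Total DH parameters = number_of_joints * 4
Total = 12 * 4
Total = 48

48


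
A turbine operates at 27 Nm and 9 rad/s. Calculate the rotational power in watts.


Given: tau = 27 Nm, omega = 9 rad/s
Using P = tau * omega
P = 27 * 9
P = 243 W

243 W


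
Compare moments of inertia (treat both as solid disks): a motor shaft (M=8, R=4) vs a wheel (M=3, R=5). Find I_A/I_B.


Given: M1=8 kg, R1=4 m, M2=3 kg, R2=5 m
For a disk: I = (1/2)*M*R^2, so I_A/I_B = (M1*R1^2)/(M2*R2^2)
M1*R1^2 = 8*16 = 128
M2*R2^2 = 3*25 = 75
I_A/I_B = 128/75 = 128/75

128/75


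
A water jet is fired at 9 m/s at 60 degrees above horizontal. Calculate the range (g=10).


Given: v0 = 9 m/s, theta = 60 deg, g = 10 m/s^2
sin(2*60) = sin(120) = sqrt(3)/2
Using R = v0^2 * sin(2*theta) / g
R = 9^2 * (sqrt(3)/2) / 10
R = 81 * sqrt(3) / 20
R = 81/20*sqrt(3) m

81/20*sqrt(3) m


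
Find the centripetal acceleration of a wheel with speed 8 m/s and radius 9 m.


Given: v = 8 m/s, r = 9 m
Using a_c = v^2 / r
a_c = 8^2 / 9
a_c = 64 / 9
a_c = 64/9 m/s^2

64/9 m/s^2


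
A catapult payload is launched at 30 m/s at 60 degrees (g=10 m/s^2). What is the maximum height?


Given: v0 = 30 m/s, theta = 60 deg, g = 10 m/s^2
sin^2(60) = 3/4
Using H = v0^2 * sin^2(theta) / (2*g)
H = 30^2 * 3/4 / (2*10)
H = 900 * 3/4 / 20
H = 675 / 20
H = 135/4 m

135/4 m


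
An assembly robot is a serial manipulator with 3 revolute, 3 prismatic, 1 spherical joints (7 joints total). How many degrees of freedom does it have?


Given: serial robot with 3 revolute, 3 prismatic, 1 spherical joints
DOF contribution per joint type: revolute=1, prismatic=1, spherical=3, fixed=0
DOF = 3*1 + 3*1 + 1*3
DOF = 9

9


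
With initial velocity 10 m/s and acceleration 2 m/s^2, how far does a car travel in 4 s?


Given: v0 = 10 m/s, a = 2 m/s^2, t = 4 s
Using s = v0*t + (1/2)*a*t^2
s = 10*4 + (1/2)*2*4^2
s = 40 + (1/2)*32
s = 40 + 16
s = 56

56 m


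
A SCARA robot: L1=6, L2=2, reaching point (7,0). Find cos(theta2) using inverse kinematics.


Given: L1 = 6, L2 = 2, target (x, y) = (7, 0)
Using cos(theta2) = (x^2 + y^2 - L1^2 - L2^2) / (2*L1*L2)
x^2 + y^2 = 7^2 + 0 = 49
L1^2 + L2^2 = 36 + 4 = 40
Numerator = 49 - 40 = 9
Denominator = 2*6*2 = 24
cos(theta2) = 9/24 = 3/8

3/8


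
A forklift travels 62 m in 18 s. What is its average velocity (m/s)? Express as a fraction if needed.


Given: distance d = 62 m, time t = 18 s
Using v = d / t
v = 62 / 18
v = 31/9 m/s

31/9 m/s


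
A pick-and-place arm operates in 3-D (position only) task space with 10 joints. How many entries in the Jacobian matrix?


Given: task space dimension = 3, joints = 10
Jacobian is a 3 x 10 matrix
Total entries = rows * columns
Total = 3 * 10
Total = 30

30


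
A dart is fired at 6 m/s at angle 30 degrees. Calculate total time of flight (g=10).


Given: v0 = 6 m/s, theta = 30 deg, g = 10 m/s^2
sin(30) = 1/2
Using T = 2*v0*sin(theta) / g
T = 2*6*1/2 / 10
T = 6 / 10
T = 3/5 s

3/5 s


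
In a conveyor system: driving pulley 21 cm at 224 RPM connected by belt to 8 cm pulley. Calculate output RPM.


Given: D1 = 21 cm, w1 = 224 RPM, D2 = 8 cm
Using D1*w1 = D2*w2
w2 = D1*w1 / D2
w2 = 21*224 / 8
w2 = 4704 / 8
w2 = 588 RPM

588 RPM


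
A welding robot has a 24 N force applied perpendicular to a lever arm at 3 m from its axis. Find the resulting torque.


Given: F = 24 N, r = 3 m, angle = 90 deg (perpendicular)
Using tau = F * r * sin(90)
sin(90) = 1
tau = 24 * 3 * 1
tau = 72 Nm

72 Nm


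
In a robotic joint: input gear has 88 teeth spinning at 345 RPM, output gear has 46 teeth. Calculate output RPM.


Given: N1 = 88 teeth, w1 = 345 RPM, N2 = 46 teeth
Using N1*w1 = N2*w2
w2 = N1*w1 / N2
w2 = 88*345 / 46
w2 = 30360 / 46
w2 = 660 RPM

660 RPM


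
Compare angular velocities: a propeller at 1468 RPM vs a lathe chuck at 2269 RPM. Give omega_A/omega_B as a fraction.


Given: RPM_A = 1468, RPM_B = 2269
omega = 2*pi*RPM/60, so omega_A/omega_B = RPM_A / RPM_B
omega_A/omega_B = 1468 / 2269
omega_A/omega_B = 1468/2269

1468/2269


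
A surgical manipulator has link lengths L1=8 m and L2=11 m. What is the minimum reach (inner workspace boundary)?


Given: L1 = 8 m, L2 = 11 m
For a 2-link planar arm, min reach = |L1 - L2| (second link folded back)
Min reach = |8 - 11|
Min reach = 3 m

3 m


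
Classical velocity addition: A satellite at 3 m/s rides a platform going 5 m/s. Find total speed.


Given: object velocity = 3 m/s, platform velocity = 5 m/s (same direction)
Using classical velocity addition: v_total = v_object + v_platform
v_total = 3 + 5
v_total = 8 m/s

8 m/s


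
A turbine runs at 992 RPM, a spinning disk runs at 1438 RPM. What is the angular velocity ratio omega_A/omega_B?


Given: RPM_A = 992, RPM_B = 1438
omega = 2*pi*RPM/60, so omega_A/omega_B = RPM_A / RPM_B
omega_A/omega_B = 992 / 1438
omega_A/omega_B = 496/719

496/719


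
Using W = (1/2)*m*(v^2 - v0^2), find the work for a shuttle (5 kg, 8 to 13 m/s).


Given: m = 5 kg, v0 = 8 m/s, v = 13 m/s
Using W = (1/2)*m*(v^2 - v0^2)
v^2 = 13^2 = 169
v0^2 = 8^2 = 64
v^2 - v0^2 = 169 - 64 = 105
W = (1/2)*5*105 = 525/2 J

525/2 J


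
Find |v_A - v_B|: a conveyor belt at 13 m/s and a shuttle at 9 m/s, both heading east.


Given: v_A = 13 m/s east, v_B = 9 m/s east
Both move in the same direction; relative speed = |v_A - v_B|
|13 - 9| = |4|
= 4 m/s

4 m/s


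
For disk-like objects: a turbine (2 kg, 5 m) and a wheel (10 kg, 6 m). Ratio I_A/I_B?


Given: M1=2 kg, R1=5 m, M2=10 kg, R2=6 m
For a disk: I = (1/2)*M*R^2, so I_A/I_B = (M1*R1^2)/(M2*R2^2)
M1*R1^2 = 2*25 = 50
M2*R2^2 = 10*36 = 360
I_A/I_B = 50/360 = 5/36

5/36


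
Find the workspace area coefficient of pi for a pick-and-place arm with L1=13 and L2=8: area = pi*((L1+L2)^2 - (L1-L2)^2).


Given: L1 = 13, L2 = 8
(L1+L2)^2 = (21)^2 = 441
(L1-L2)^2 = (5)^2 = 25
Difference = 441 - 25 = 416
This equals 4*L1*L2 = 4*13*8 = 416
Workspace area = 416*pi

416


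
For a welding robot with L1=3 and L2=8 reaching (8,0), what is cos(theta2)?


Given: L1 = 3, L2 = 8, target (x, y) = (8, 0)
Using cos(theta2) = (x^2 + y^2 - L1^2 - L2^2) / (2*L1*L2)
x^2 + y^2 = 8^2 + 0 = 64
L1^2 + L2^2 = 9 + 64 = 73
Numerator = 64 - 73 = -9
Denominator = 2*3*8 = 48
cos(theta2) = -9/48 = -3/16

-3/16


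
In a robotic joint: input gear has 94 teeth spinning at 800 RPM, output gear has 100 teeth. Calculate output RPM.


Given: N1 = 94 teeth, w1 = 800 RPM, N2 = 100 teeth
Using N1*w1 = N2*w2
w2 = N1*w1 / N2
w2 = 94*800 / 100
w2 = 75200 / 100
w2 = 752 RPM

752 RPM


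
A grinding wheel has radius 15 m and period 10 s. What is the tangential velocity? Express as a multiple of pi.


Given: radius r = 15 m, period T = 10 s
Using v = 2*pi*r / T
v = 2*pi*15 / 10
v = 30*pi / 10
v = 3*pi m/s

3*pi m/s


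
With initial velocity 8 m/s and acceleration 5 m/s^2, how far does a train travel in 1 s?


Given: v0 = 8 m/s, a = 5 m/s^2, t = 1 s
Using s = v0*t + (1/2)*a*t^2
s = 8*1 + (1/2)*5*1^2
s = 8 + (1/2)*5
s = 8 + 5/2
s = 21/2

21/2 m


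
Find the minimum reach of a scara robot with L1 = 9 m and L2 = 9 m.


Given: L1 = 9 m, L2 = 9 m
For a 2-link planar arm, min reach = |L1 - L2| (second link folded back)
Min reach = |9 - 9|
Min reach = 0 m

0 m


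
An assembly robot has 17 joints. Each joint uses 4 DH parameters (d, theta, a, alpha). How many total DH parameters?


Given: 17 joints, 4 DH parameters per joint (d, theta, a, alpha)
Total DH parameters = number_of_joints * 4
Total = 17 * 4
Total = 68

68


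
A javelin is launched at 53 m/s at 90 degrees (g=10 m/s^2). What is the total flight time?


Given: v0 = 53 m/s, theta = 90 deg, g = 10 m/s^2
sin(90) = 1
Using T = 2*v0*sin(theta) / g
T = 2*53*1 / 10
T = 106 / 10
T = 53/5 s

53/5 s


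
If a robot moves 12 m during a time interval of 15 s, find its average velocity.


Given: distance d = 12 m, time t = 15 s
Using v = d / t
v = 12 / 15
v = 4/5 m/s

4/5 m/s


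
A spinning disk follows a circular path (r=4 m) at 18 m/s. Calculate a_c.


Given: v = 18 m/s, r = 4 m
Using a_c = v^2 / r
a_c = 18^2 / 4
a_c = 324 / 4
a_c = 81 m/s^2

81 m/s^2


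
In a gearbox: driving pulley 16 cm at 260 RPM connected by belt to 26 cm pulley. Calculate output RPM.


Given: D1 = 16 cm, w1 = 260 RPM, D2 = 26 cm
Using D1*w1 = D2*w2
w2 = D1*w1 / D2
w2 = 16*260 / 26
w2 = 4160 / 26
w2 = 160 RPM

160 RPM


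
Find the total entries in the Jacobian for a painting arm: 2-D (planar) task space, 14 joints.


Given: task space dimension = 2, joints = 14
Jacobian is a 2 x 14 matrix
Total entries = rows * columns
Total = 2 * 14
Total = 28

28


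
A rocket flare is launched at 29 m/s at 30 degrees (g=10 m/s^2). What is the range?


Given: v0 = 29 m/s, theta = 30 deg, g = 10 m/s^2
sin(2*30) = sin(60) = sqrt(3)/2
Using R = v0^2 * sin(2*theta) / g
R = 29^2 * (sqrt(3)/2) / 10
R = 841 * sqrt(3) / 20
R = 841/20*sqrt(3) m

841/20*sqrt(3) m


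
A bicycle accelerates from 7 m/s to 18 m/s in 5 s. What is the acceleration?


Given: initial velocity v0 = 7 m/s, final velocity v = 18 m/s, time t = 5 s
Using a = (v - v0) / t
a = (18 - 7) / 5
a = 11 / 5
a = 11/5 m/s^2

11/5 m/s^2


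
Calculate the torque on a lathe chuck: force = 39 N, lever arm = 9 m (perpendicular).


Given: F = 39 N, r = 9 m, angle = 90 deg (perpendicular)
Using tau = F * r * sin(90)
sin(90) = 1
tau = 39 * 9 * 1
tau = 351 Nm

351 Nm


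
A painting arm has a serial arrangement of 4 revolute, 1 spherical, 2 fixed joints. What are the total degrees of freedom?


Given: serial robot with 4 revolute, 1 spherical, 2 fixed joints
DOF contribution per joint type: revolute=1, prismatic=1, spherical=3, fixed=0
DOF = 4*1 + 1*3 + 2*0
DOF = 7

7
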